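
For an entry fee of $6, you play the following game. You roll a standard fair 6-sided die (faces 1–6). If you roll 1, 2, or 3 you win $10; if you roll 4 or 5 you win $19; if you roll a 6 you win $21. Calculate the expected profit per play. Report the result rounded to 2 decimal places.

$8.83

E[payout] = (1/2)·10 + (1/3)·19 + (1/6)·21 = 89/6
Expected profit = 89/6 − 6 = 53/6 ≈ $8.83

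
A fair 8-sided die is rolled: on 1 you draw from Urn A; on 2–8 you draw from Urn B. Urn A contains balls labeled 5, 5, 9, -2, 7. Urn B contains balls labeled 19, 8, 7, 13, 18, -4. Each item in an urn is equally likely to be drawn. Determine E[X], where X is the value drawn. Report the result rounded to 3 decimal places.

E[X | Urn A] = (5 + 5 + 9 − 2 + 7)/5 = 24/5
E[X | Urn B] = (19 + 8 + 7 + 13 + 18 − 4)/6 = 61/6
E[X] = (1/8)·24/5 + (7/8)·61/6 = 2279/240 ≈ 9.496

9.496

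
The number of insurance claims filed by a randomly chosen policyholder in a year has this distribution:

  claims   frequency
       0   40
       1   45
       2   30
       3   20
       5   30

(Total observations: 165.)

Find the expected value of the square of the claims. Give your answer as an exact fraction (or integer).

Total = 165, so P(claims=0) = 40/165, etc.
E[X²] = (8/33)·0 + (3/11)·1 + (2/11)·4 + (4/33)·9 + (2/11)·25
     = 73/11

73/11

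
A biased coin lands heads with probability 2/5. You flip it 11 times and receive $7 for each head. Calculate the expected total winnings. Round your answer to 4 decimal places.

$30.8000

E[#heads] = 11·2/5 = 22/5 (linearity over flips).
E[winnings] = 7·22/5 = 154/5.
≈ 30.8000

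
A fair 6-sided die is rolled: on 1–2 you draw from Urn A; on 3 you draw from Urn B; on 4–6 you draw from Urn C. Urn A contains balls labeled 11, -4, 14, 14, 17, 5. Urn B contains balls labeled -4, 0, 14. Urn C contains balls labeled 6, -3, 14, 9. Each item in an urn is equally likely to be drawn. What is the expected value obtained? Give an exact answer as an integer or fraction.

251/36

E[X | Urn A] = (11 − 4 + 14 + 14 + 17 + 5)/6 = 19/2
E[X | Urn B] = (-4 + 0 + 14)/3 = 10/3
E[X | Urn C] = (6 − 3 + 14 + 9)/4 = 13/2
E[X] = (1/3)·19/2 + (1/6)·10/3 + (1/2)·13/2 = 251/36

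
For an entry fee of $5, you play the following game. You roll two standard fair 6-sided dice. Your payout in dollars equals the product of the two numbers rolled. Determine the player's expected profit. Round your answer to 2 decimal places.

$7.25

Distribution of the product of the two numbers rolled: 1 w.p. 1/36, 2 w.p. 1/18, 3 w.p. 1/18, 4 w.p. 1/12, 5 w.p. 1/18, 6 w.p. 1/9, …
E[payout] = (1/36)·1 + (1/18)·2 + (1/18)·3 + (1/12)·4 + (1/18)·5 + (1/9)·6 + (1/18)·8 + (1/36)·9 + (1/18)·10 + (1/9)·12 + (1/18)·15 + (1/36)·16 + (1/18)·18 + (1/18)·20 + (1/18)·24 + (1/36)·25 + (1/18)·30 + (1/36)·36 = 49/4
Expected profit = 49/4 − 5 = 29/4 ≈ $7.25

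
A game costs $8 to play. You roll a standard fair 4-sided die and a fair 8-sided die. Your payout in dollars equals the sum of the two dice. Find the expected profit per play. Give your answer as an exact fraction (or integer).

-$1

Distribution of the sum of the two dice: 2 w.p. 1/32, 3 w.p. 1/16, 4 w.p. 3/32, 5 w.p. 1/8, 6 w.p. 1/8, 7 w.p. 1/8, …
E[payout] = (1/32)·2 + (1/16)·3 + (3/32)·4 + (1/8)·5 + (1/8)·6 + (1/8)·7 + (1/8)·8 + (1/8)·9 + (3/32)·10 + (1/16)·11 + (1/32)·12 = 7
Expected profit = 7 − 8 = -1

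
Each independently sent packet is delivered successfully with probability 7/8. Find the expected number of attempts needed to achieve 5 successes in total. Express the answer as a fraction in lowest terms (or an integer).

40/7

By linearity (sum of 5 independent geometric waits), E[trials] = 5/p = 5/(7/8) = 40/7.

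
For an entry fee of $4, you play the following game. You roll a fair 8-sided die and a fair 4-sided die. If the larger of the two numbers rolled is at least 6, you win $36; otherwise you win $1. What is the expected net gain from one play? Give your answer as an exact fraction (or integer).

E[payout] = (5/8)·1 + (3/8)·36 = 113/8
Expected profit = 113/8 − 4 = 81/8

81/8 dollars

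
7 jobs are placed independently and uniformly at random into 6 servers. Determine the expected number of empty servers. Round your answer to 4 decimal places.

1.6745

Let Xⱼ=1 if server j is empty. P(Xⱼ=1) = ((6-1)/6)^7 = 78125/279936.
By linearity, E[#empty] = 6·78125/279936 = 78125/46656.
≈ 1.6745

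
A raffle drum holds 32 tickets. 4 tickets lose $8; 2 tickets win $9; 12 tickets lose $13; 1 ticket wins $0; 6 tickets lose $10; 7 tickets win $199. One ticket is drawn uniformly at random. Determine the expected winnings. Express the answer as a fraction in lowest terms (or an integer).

1163/32 dollars

E[payout] = (4/32)·(-8) + (2/32)·9 + (12/32)·(-13) + (1/32)·0 + (6/32)·(-10) + (7/32)·199 = 1163/32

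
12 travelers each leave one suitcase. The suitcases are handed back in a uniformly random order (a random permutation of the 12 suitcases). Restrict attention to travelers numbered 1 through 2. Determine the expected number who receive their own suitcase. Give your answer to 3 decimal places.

0.167

Let Xᵢ = 1 if person i gets their own suitcase. For each i, P(Xᵢ=1) = 1/12.
By linearity of expectation, E[X₁+…+X_2] = 2·(1/12) = 1/6.
≈ 0.167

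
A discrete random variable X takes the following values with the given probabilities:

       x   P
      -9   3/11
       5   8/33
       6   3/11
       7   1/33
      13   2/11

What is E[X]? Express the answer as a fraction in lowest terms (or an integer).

98/33

E[X] = (3/11)·(-9) + (8/33)·5 + (3/11)·6 + (1/33)·7 + (2/11)·13
     = 98/33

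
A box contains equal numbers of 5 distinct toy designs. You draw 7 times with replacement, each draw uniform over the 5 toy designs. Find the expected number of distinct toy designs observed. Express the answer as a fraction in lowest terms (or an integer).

61741/15625

Let Xⱼ=1 if type j appears at least once. P(Xⱼ=1) = 1 − ((5−1)/5)^7 = 61741/78125.
E[#distinct] = 5·61741/78125 = 61741/15625.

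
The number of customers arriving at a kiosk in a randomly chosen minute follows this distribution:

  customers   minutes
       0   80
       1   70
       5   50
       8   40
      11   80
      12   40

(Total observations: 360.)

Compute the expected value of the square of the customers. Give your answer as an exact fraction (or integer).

161/3

Total = 360, so P(customers=0) = 80/360, etc.
E[X²] = (2/9)·0 + (7/36)·1 + (5/36)·25 + (1/9)·64 + (2/9)·121 + (1/9)·144
     = 161/3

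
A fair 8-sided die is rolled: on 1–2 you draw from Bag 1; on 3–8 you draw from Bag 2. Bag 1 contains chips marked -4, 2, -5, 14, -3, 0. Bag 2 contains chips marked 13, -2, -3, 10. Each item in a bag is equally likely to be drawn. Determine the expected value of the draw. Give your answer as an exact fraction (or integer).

85/24

E[X | Bag 1] = (-4 + 2 − 5 + 14 − 3 + 0)/6 = 2/3
E[X | Bag 2] = (13 − 2 − 3 + 10)/4 = 9/2
E[X] = (1/4)·2/3 + (3/4)·9/2 = 85/24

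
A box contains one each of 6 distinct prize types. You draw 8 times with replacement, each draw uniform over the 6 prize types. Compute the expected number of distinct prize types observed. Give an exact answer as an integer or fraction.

Let Xⱼ=1 if type j appears at least once. P(Xⱼ=1) = 1 − ((6−1)/6)^8 = 1288991/1679616.
E[#distinct] = 6·1288991/1679616 = 1288991/279936.

1288991/279936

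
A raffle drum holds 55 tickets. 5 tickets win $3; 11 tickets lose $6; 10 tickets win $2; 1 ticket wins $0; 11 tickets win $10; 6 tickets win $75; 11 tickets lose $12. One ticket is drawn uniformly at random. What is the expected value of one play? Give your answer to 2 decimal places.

$7.22

E[payout] = (5/55)·3 + (11/55)·(-6) + (10/55)·2 + (1/55)·0 + (11/55)·10 + (6/55)·75 + (11/55)·(-12) = 397/55
≈ $7.22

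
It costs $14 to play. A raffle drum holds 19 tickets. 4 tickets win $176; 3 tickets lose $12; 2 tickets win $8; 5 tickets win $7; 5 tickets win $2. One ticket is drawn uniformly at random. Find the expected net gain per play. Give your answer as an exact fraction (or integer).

E[payout] = (4/19)·176 + (3/19)·(-12) + (2/19)·8 + (5/19)·7 + (5/19)·2 = 729/19
Expected profit = 729/19 − 14 = 463/19

463/19 dollars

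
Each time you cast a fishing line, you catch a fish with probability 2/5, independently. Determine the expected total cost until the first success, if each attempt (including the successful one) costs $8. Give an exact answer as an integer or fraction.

E[#attempts] = 1/p = 5/2; E[cost] = 8·5/2 = 20.

$20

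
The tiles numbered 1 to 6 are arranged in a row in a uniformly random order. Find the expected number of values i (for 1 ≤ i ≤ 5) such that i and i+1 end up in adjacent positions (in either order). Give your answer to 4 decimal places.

1.6667

For each i ∈ {1,…,5}, let Xᵢ = 1 if i and i+1 are adjacent. P(Xᵢ=1) = 2·(6−1)!/6! = 2/6.
By linearity, E[ΣXᵢ] = (5)·(2/6) = 5/3.
≈ 1.6667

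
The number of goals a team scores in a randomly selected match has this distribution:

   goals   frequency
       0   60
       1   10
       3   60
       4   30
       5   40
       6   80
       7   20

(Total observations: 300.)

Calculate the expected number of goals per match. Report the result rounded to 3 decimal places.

3.767

Total = 300, so P(goals=0) = 60/300, etc.
E[X] = (1/5)·0 + (1/30)·1 + (1/5)·3 + (1/10)·4 + (2/15)·5 + (4/15)·6 + (1/15)·7
     = 113/30 ≈ 3.767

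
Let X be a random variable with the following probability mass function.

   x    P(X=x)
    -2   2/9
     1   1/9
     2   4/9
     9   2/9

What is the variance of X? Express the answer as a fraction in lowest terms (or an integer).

1154/81

E[X] = (2/9)·(-2) + (1/9)·1 + (4/9)·2 + (2/9)·9 = 23/9
E[X²] = (2/9)·4 + (1/9)·1 + (4/9)·4 + (2/9)·81 = 187/9
Var(X) = 187/9 − (23/9)² = 1154/81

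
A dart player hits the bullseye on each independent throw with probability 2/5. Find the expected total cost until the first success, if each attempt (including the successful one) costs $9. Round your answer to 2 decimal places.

E[#attempts] = 1/p = 5/2; E[cost] = 9·5/2 = 45/2.
≈ 22.50

$22.50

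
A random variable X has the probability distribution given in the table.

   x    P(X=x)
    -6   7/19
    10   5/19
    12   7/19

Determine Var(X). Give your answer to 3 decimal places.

69.186

E[X] = (7/19)·(-6) + (5/19)·10 + (7/19)·12 = 92/19
E[X²] = (7/19)·36 + (5/19)·100 + (7/19)·144 = 1760/19
Var(X) = 1760/19 − (92/19)² = 24976/361 ≈ 69.186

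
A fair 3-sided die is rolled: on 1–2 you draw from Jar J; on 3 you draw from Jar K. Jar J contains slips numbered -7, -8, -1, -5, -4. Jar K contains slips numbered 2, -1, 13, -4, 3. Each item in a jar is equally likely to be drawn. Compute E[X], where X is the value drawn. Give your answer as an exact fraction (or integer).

E[X | Jar J] = (-7 − 8 − 1 − 5 − 4)/5 = -5
E[X | Jar K] = (2 − 1 + 13 − 4 + 3)/5 = 13/5
E[X] = (2/3)·(-5) + (1/3)·13/5 = -37/15

-37/15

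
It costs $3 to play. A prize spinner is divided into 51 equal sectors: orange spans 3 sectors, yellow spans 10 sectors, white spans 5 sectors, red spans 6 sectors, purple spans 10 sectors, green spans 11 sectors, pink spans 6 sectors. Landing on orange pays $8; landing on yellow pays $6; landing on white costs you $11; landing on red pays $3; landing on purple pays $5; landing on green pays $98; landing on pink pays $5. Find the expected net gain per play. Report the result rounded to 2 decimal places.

E[payout] = (3/51)·8 + (10/51)·6 + (5/51)·(-11) + (6/51)·3 + (10/51)·5 + (11/51)·98 + (6/51)·5 = 1205/51
Expected profit = 1205/51 − 3 = 1052/51 ≈ $20.63

$20.63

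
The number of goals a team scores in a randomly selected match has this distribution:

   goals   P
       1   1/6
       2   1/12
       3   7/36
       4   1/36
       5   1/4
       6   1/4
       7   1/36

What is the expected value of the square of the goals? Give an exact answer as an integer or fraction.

695/36

E[X²] = (1/6)·1 + (1/12)·4 + (7/36)·9 + (1/36)·16 + (1/4)·25 + (1/4)·36 + (1/36)·49
     = 695/36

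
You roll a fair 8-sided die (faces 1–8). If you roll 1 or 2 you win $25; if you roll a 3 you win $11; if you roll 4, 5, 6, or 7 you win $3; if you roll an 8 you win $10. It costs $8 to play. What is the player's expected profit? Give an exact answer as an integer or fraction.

19/8 dollars

E[payout] = (1/2)·3 + (1/8)·10 + (1/8)·11 + (1/4)·25 = 83/8
Expected profit = 83/8 − 8 = 19/8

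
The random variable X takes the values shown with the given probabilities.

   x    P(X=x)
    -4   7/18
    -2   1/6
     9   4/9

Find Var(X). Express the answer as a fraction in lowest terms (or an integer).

3113/81

E[X] = (7/18)·(-4) + (1/6)·(-2) + (4/9)·9 = 19/9
E[X²] = (7/18)·16 + (1/6)·4 + (4/9)·81 = 386/9
Var(X) = 386/9 − (19/9)² = 3113/81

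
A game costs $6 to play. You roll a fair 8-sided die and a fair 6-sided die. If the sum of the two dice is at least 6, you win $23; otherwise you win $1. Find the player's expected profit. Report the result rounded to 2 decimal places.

$12.42

E[payout] = (5/24)·1 + (19/24)·23 = 221/12
Expected profit = 221/12 − 6 = 149/12 ≈ $12.42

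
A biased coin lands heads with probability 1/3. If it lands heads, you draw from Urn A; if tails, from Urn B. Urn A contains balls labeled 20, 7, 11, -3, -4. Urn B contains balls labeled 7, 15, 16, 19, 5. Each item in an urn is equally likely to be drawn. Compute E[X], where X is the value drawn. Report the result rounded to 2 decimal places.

E[X | Urn A] = (20 + 7 + 11 − 3 − 4)/5 = 31/5
E[X | Urn B] = (7 + 15 + 16 + 19 + 5)/5 = 62/5
E[X] = (1/3)·31/5 + (2/3)·62/5 = 31/3 ≈ 10.33

10.33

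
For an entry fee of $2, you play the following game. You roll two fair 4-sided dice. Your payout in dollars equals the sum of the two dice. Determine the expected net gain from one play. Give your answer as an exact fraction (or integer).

Distribution of the sum of the two dice: 2 w.p. 1/16, 3 w.p. 1/8, 4 w.p. 3/16, 5 w.p. 1/4, 6 w.p. 3/16, 7 w.p. 1/8, …
E[payout] = (1/16)·2 + (1/8)·3 + (3/16)·4 + (1/4)·5 + (3/16)·6 + (1/8)·7 + (1/16)·8 = 5
Expected profit = 5 − 2 = 3

$3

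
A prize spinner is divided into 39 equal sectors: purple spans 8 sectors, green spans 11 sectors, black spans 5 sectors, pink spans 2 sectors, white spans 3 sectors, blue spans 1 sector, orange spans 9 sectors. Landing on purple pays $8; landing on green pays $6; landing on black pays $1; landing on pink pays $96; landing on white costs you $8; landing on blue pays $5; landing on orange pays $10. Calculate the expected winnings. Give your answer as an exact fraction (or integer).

398/39 dollars

E[payout] = (8/39)·8 + (11/39)·6 + (5/39)·1 + (2/39)·96 + (3/39)·(-8) + (1/39)·5 + (9/39)·10 = 398/39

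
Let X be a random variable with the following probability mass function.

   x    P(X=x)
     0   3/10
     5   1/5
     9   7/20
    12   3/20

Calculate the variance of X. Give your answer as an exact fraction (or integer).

7819/400

E[X] = (3/10)·0 + (1/5)·5 + (7/20)·9 + (3/20)·12 = 119/20
E[X²] = (3/10)·0 + (1/5)·25 + (7/20)·81 + (3/20)·144 = 1099/20
Var(X) = 1099/20 − (119/20)² = 7819/400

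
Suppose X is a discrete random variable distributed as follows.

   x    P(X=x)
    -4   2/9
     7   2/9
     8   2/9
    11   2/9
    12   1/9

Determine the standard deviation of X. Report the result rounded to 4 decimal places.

E[X] = 56/9, E[X²] = 644/9
Var(X) = E[X²] − (E[X])² = 644/9 − 3136/81 = 2660/81
SD(X) = √(2660/81) ≈ 5.7306

5.7306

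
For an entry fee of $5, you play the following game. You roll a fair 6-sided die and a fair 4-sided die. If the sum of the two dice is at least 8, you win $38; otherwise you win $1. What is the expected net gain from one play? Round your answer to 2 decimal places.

$5.25

E[payout] = (3/4)·1 + (1/4)·38 = 41/4
Expected profit = 41/4 − 5 = 21/4 ≈ $5.25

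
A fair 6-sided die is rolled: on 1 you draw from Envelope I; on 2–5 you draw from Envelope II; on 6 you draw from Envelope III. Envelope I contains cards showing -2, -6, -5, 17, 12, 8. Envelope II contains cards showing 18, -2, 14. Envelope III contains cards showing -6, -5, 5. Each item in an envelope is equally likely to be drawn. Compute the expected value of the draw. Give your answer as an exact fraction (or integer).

E[X | Envelope I] = (-2 − 6 − 5 + 17 + 12 + 8)/6 = 4
E[X | Envelope II] = (18 − 2 + 14)/3 = 10
E[X | Envelope III] = (-6 − 5 + 5)/3 = -2
E[X] = (1/6)·4 + (2/3)·10 + (1/6)·(-2) = 7

7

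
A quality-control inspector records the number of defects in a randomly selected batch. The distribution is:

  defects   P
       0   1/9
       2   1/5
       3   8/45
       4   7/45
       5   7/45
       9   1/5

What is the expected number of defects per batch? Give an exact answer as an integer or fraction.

62/15

E[X] = (1/9)·0 + (1/5)·2 + (8/45)·3 + (7/45)·4 + (7/45)·5 + (1/5)·9
     = 62/15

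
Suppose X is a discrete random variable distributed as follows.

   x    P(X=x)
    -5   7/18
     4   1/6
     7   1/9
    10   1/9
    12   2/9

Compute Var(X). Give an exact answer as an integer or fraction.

E[X] = (7/18)·(-5) + (1/6)·4 + (1/9)·7 + (1/9)·10 + (2/9)·12 = 59/18
E[X²] = (7/18)·25 + (1/6)·16 + (1/9)·49 + (1/9)·100 + (2/9)·144 = 1097/18
Var(X) = 1097/18 − (59/18)² = 16265/324

16265/324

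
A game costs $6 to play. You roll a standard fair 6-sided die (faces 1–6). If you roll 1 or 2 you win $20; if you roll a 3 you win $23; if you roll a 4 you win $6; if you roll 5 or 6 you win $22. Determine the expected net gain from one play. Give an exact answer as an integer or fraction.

E[payout] = (1/6)·6 + (1/3)·20 + (1/3)·22 + (1/6)·23 = 113/6
Expected profit = 113/6 − 6 = 77/6

77/6 dollars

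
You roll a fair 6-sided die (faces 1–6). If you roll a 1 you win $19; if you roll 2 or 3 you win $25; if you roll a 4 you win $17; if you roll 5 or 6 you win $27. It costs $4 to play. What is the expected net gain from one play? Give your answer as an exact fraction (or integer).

58/3 dollars

E[payout] = (1/6)·17 + (1/6)·19 + (1/3)·25 + (1/3)·27 = 70/3
Expected profit = 70/3 − 4 = 58/3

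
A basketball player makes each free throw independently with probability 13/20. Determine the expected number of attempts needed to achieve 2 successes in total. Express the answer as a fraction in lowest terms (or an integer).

By linearity (sum of 2 independent geometric waits), E[trials] = 2/p = 2/(13/20) = 40/13.

40/13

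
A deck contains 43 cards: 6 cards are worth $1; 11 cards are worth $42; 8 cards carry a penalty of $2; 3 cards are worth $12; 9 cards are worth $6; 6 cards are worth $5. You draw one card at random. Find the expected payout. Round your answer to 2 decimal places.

$13.30

E[payout] = (6/43)·1 + (11/43)·42 + (8/43)·(-2) + (3/43)·12 + (9/43)·6 + (6/43)·5 = 572/43
≈ $13.30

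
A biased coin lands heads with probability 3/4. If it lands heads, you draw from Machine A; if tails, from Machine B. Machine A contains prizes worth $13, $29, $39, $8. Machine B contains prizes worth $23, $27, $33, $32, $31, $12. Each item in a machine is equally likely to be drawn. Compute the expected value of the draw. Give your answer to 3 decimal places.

E[X | Machine A] = (13 + 29 + 39 + 8)/4 = 89/4
E[X | Machine B] = (23 + 27 + 33 + 32 + 31 + 12)/6 = 79/3
E[X] = (3/4)·89/4 + (1/4)·79/3 = 1117/48 ≈ 23.271

$23.271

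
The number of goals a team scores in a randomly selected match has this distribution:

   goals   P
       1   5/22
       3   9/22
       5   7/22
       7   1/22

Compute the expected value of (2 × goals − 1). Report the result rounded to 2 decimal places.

E[2x-1] = (5/22)·1 + (9/22)·5 + (7/22)·9 + (1/22)·13
     = 63/11 ≈ 5.73

5.73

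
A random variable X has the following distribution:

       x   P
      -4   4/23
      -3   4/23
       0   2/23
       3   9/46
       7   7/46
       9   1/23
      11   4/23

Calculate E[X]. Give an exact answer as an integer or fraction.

E[X] = (4/23)·(-4) + (4/23)·(-3) + (2/23)·0 + (9/46)·3 + (7/46)·7 + (1/23)·9 + (4/23)·11
     = 63/23

63/23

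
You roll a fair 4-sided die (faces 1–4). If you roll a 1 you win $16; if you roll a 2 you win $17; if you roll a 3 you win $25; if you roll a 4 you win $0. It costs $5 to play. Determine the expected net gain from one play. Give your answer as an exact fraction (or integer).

E[payout] = (1/4)·0 + (1/4)·16 + (1/4)·17 + (1/4)·25 = 29/2
Expected profit = 29/2 − 5 = 19/2

19/2 dollars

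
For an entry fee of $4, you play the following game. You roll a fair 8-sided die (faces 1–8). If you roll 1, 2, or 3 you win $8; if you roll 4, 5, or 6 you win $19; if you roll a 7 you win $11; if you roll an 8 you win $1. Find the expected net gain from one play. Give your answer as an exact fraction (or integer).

61/8 dollars

E[payout] = (1/8)·1 + (3/8)·8 + (1/8)·11 + (3/8)·19 = 93/8
Expected profit = 93/8 − 4 = 61/8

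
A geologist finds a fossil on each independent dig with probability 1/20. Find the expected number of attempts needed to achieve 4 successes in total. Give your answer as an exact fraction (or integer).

80

By linearity (sum of 4 independent geometric waits), E[trials] = 4/p = 4/(1/20) = 80.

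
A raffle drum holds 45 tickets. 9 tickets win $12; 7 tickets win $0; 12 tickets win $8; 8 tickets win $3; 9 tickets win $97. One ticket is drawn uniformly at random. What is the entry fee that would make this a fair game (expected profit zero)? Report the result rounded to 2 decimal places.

$24.47

E[payout] = (9/45)·12 + (7/45)·0 + (12/45)·8 + (8/45)·3 + (9/45)·97 = 367/15
Fair fee = E[payout] = 367/15 ≈ $24.47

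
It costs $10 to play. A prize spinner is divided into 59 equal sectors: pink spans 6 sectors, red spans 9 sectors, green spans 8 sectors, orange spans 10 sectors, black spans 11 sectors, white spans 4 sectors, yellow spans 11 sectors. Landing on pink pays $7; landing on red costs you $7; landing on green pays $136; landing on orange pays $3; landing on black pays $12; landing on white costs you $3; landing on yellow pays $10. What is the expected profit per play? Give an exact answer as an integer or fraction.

737/59 dollars

E[payout] = (6/59)·7 + (9/59)·(-7) + (8/59)·136 + (10/59)·3 + (11/59)·12 + (4/59)·(-3) + (11/59)·10 = 1327/59
Expected profit = 1327/59 − 10 = 737/59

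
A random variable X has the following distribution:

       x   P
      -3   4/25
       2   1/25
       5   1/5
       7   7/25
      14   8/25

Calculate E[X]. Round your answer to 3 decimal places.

7.040

E[X] = (4/25)·(-3) + (1/25)·2 + (1/5)·5 + (7/25)·7 + (8/25)·14
     = 176/25 ≈ 7.040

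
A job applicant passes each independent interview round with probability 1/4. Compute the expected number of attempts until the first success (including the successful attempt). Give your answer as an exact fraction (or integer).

For a geometric distribution, E[trials] = 1/p = 1/(1/4) = 4.

4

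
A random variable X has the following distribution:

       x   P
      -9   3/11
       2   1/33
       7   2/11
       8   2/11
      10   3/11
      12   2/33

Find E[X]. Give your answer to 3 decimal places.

3.788

E[X] = (3/11)·(-9) + (1/33)·2 + (2/11)·7 + (2/11)·8 + (3/11)·10 + (2/33)·12
     = 125/33 ≈ 3.788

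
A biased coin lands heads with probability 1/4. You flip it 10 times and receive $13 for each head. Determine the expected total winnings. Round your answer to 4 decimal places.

$32.5000

E[#heads] = 10·1/4 = 5/2 (linearity over flips).
E[winnings] = 13·5/2 = 65/2.
≈ 32.5000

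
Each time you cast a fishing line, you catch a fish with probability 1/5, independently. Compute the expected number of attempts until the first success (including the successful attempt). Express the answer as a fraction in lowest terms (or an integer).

For a geometric distribution, E[trials] = 1/p = 1/(1/5) = 5.

5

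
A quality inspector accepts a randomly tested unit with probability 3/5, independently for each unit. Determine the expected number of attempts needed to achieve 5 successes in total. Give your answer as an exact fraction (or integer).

By linearity (sum of 5 independent geometric waits), E[trials] = 5/p = 5/(3/5) = 25/3.

25/3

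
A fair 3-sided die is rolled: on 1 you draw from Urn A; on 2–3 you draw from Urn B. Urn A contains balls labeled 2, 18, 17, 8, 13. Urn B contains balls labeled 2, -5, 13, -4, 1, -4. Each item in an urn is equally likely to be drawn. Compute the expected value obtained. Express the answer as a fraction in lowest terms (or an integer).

21/5

E[X | Urn A] = (2 + 18 + 17 + 8 + 13)/5 = 58/5
E[X | Urn B] = (2 − 5 + 13 − 4 + 1 − 4)/6 = 1/2
E[X] = (1/3)·58/5 + (2/3)·1/2 = 21/5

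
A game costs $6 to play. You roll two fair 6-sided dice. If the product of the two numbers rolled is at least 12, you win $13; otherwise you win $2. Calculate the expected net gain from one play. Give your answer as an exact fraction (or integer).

43/36 dollars

E[payout] = (19/36)·2 + (17/36)·13 = 259/36
Expected profit = 259/36 − 6 = 43/36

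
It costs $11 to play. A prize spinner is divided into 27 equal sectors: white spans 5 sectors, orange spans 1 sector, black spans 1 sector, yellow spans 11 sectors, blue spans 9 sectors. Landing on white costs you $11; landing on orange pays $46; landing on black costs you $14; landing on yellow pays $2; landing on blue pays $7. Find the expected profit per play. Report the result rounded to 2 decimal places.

E[payout] = (5/27)·(-11) + (1/27)·46 + (1/27)·(-14) + (11/27)·2 + (9/27)·7 = 62/27
Expected profit = 62/27 − 11 = -235/27 ≈ -$8.70

-$8.70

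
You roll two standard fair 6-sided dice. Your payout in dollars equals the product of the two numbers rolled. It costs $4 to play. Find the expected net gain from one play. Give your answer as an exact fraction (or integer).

Distribution of the product of the two numbers rolled: 1 w.p. 1/36, 2 w.p. 1/18, 3 w.p. 1/18, 4 w.p. 1/12, 5 w.p. 1/18, 6 w.p. 1/9, …
E[payout] = (1/36)·1 + (1/18)·2 + (1/18)·3 + (1/12)·4 + (1/18)·5 + (1/9)·6 + (1/18)·8 + (1/36)·9 + (1/18)·10 + (1/9)·12 + (1/18)·15 + (1/36)·16 + (1/18)·18 + (1/18)·20 + (1/18)·24 + (1/36)·25 + (1/18)·30 + (1/36)·36 = 49/4
Expected profit = 49/4 − 4 = 33/4

33/4 dollars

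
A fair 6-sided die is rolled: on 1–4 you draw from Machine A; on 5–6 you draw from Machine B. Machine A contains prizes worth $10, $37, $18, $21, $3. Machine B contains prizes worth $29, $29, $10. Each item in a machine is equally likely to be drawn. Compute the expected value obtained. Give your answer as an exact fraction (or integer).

874/45 dollars

E[X | Machine A] = (10 + 37 + 18 + 21 + 3)/5 = 89/5
E[X | Machine B] = (29 + 29 + 10)/3 = 68/3
E[X] = (2/3)·89/5 + (1/3)·68/3 = 874/45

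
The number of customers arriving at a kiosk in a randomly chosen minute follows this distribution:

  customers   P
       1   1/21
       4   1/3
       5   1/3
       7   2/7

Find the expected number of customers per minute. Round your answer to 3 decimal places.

5.048

E[X] = (1/21)·1 + (1/3)·4 + (1/3)·5 + (2/7)·7
     = 106/21 ≈ 5.048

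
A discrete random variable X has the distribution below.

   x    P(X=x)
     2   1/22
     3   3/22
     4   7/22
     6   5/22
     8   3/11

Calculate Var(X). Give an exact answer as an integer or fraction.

1865/484

E[X] = (1/22)·2 + (3/22)·3 + (7/22)·4 + (5/22)·6 + (3/11)·8 = 117/22
E[X²] = (1/22)·4 + (3/22)·9 + (7/22)·16 + (5/22)·36 + (3/11)·64 = 707/22
Var(X) = 707/22 − (117/22)² = 1865/484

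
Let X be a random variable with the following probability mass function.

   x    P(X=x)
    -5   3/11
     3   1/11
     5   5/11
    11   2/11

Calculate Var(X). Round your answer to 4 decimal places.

30.8760

E[X] = (3/11)·(-5) + (1/11)·3 + (5/11)·5 + (2/11)·11 = 35/11
E[X²] = (3/11)·25 + (1/11)·9 + (5/11)·25 + (2/11)·121 = 41
Var(X) = 41 − (35/11)² = 3736/121 ≈ 30.8760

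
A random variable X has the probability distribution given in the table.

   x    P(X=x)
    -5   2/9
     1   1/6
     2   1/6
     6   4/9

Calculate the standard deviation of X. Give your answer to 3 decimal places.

E[X] = 37/18, E[X²] = 403/18
Var(X) = E[X²] − (E[X])² = 403/18 − 1369/324 = 5885/324
SD(X) = √(5885/324) ≈ 4.262

4.262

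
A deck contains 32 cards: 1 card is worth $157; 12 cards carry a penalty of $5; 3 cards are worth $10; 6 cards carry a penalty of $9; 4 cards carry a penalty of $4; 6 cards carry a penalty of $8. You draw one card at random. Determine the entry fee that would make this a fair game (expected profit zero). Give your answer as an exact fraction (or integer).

E[payout] = (1/32)·157 + (12/32)·(-5) + (3/32)·10 + (6/32)·(-9) + (4/32)·(-4) + (6/32)·(-8) = 9/32
Fair fee = E[payout] = 9/32

9/32 dollars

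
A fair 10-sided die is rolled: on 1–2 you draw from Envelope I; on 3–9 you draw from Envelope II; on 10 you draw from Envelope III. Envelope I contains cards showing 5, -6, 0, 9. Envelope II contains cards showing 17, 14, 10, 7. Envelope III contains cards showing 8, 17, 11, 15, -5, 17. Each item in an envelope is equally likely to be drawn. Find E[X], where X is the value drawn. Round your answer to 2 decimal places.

E[X | Envelope I] = (5 − 6 + 0 + 9)/4 = 2
E[X | Envelope II] = (17 + 14 + 10 + 7)/4 = 12
E[X | Envelope III] = (8 + 17 + 11 + 15 − 5 + 17)/6 = 21/2
E[X] = (1/5)·2 + (7/10)·12 + (1/10)·21/2 = 197/20 ≈ 9.85

9.85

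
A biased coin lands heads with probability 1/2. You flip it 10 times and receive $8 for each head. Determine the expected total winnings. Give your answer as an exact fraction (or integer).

E[#heads] = 10·1/2 = 5 (linearity over flips).
E[winnings] = 8·5 = 40.

$40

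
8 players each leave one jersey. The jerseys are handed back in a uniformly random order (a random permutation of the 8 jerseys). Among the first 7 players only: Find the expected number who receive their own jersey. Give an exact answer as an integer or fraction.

Let Xᵢ = 1 if person i gets their own jersey. For each i, P(Xᵢ=1) = 1/8.
By linearity of expectation, E[X₁+…+X_7] = 7·(1/8) = 7/8.

7/8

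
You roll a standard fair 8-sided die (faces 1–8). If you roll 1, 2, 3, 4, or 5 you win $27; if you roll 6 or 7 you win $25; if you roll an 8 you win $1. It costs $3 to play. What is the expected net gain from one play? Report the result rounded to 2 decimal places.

E[payout] = (1/8)·1 + (1/4)·25 + (5/8)·27 = 93/4
Expected profit = 93/4 − 3 = 81/4 ≈ $20.25

$20.25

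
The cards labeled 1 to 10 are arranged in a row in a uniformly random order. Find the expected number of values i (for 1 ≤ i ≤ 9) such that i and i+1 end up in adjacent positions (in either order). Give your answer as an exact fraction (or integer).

9/5

For each i ∈ {1,…,9}, let Xᵢ = 1 if i and i+1 are adjacent. P(Xᵢ=1) = 2·(10−1)!/10! = 2/10.
By linearity, E[ΣXᵢ] = (9)·(2/10) = 9/5.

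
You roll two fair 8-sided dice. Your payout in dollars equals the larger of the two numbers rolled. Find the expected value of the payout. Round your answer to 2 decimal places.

Distribution of the larger of the two numbers rolled: 1 w.p. 1/64, 2 w.p. 3/64, 3 w.p. 5/64, 4 w.p. 7/64, 5 w.p. 9/64, 6 w.p. 11/64, …
E[payout] = (1/64)·1 + (3/64)·2 + (5/64)·3 + (7/64)·4 + (9/64)·5 + (11/64)·6 + (13/64)·7 + (15/64)·8 = 93/16
≈ $5.81

$5.81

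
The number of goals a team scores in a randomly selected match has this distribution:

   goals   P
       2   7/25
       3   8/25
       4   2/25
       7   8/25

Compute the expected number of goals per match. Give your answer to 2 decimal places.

4.08

E[X] = (7/25)·2 + (8/25)·3 + (2/25)·4 + (8/25)·7
     = 102/25 ≈ 4.08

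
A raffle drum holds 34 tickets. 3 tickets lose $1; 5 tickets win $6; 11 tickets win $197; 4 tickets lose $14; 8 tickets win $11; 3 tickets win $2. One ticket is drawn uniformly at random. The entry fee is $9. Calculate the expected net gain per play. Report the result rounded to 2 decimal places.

E[payout] = (3/34)·(-1) + (5/34)·6 + (11/34)·197 + (4/34)·(-14) + (8/34)·11 + (3/34)·2 = 1116/17
Expected profit = 1116/17 − 9 = 963/17 ≈ $56.65

$56.65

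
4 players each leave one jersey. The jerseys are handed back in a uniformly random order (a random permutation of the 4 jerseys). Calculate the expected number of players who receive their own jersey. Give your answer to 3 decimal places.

1.000

Let Xᵢ = 1 if person i gets their own jersey. For each i, P(Xᵢ=1) = 1/4.
By linearity of expectation, E[X₁+…+X_4] = 4·(1/4) = 1.
≈ 1.000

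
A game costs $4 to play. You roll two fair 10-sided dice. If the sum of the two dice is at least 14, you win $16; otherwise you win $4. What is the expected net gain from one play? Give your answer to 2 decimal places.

$3.36

E[payout] = (18/25)·4 + (7/25)·16 = 184/25
Expected profit = 184/25 − 4 = 84/25 ≈ $3.36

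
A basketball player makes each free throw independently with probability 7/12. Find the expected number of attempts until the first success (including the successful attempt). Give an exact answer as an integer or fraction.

For a geometric distribution, E[trials] = 1/p = 1/(7/12) = 12/7.

12/7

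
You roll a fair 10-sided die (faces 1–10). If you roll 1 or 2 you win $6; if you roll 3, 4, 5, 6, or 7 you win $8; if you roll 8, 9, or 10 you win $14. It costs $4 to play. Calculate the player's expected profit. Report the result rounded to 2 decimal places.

$5.40

E[payout] = (1/5)·6 + (1/2)·8 + (3/10)·14 = 47/5
Expected profit = 47/5 − 4 = 27/5 ≈ $5.40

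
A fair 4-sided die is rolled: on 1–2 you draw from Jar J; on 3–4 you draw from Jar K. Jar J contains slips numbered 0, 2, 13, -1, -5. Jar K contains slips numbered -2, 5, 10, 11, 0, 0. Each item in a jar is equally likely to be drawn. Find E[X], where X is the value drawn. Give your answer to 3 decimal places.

E[X | Jar J] = (0 + 2 + 13 − 1 − 5)/5 = 9/5
E[X | Jar K] = (-2 + 5 + 10 + 11 + 0 + 0)/6 = 4
E[X] = (1/2)·9/5 + (1/2)·4 = 29/10 ≈ 2.900

2.900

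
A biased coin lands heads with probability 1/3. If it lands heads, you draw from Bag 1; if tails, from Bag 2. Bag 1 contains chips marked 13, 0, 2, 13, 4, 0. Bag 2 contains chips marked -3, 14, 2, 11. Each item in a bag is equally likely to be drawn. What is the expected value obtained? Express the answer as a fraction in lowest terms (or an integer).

52/9

E[X | Bag 1] = (13 + 0 + 2 + 13 + 4 + 0)/6 = 16/3
E[X | Bag 2] = (-3 + 14 + 2 + 11)/4 = 6
E[X] = (1/3)·16/3 + (2/3)·6 = 52/9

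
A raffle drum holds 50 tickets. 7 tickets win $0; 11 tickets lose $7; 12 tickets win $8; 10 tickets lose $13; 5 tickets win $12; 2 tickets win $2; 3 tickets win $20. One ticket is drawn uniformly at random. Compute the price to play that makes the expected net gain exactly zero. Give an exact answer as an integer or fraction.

E[payout] = (7/50)·0 + (11/50)·(-7) + (12/50)·8 + (10/50)·(-13) + (5/50)·12 + (2/50)·2 + (3/50)·20 = 13/50
Fair fee = E[payout] = 13/50

13/50 dollars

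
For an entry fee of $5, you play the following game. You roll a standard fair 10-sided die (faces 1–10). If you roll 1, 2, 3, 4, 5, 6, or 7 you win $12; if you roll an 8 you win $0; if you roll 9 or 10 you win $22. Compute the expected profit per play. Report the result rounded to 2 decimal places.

E[payout] = (1/10)·0 + (7/10)·12 + (1/5)·22 = 64/5
Expected profit = 64/5 − 5 = 39/5 ≈ $7.80

$7.80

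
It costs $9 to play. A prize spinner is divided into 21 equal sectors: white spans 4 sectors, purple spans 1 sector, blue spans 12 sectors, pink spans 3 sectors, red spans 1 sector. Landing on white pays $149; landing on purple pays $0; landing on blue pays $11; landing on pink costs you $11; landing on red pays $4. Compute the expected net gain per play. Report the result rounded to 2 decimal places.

E[payout] = (4/21)·149 + (1/21)·0 + (12/21)·11 + (3/21)·(-11) + (1/21)·4 = 233/7
Expected profit = 233/7 − 9 = 170/7 ≈ $24.29

$24.29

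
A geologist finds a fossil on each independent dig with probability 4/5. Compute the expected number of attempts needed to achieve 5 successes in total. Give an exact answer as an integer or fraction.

By linearity (sum of 5 independent geometric waits), E[trials] = 5/p = 5/(4/5) = 25/4.

25/4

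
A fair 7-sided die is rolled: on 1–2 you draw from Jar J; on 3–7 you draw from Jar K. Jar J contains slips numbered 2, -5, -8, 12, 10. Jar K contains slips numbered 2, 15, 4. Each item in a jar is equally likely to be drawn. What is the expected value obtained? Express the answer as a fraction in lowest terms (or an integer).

E[X | Jar J] = (2 − 5 − 8 + 12 + 10)/5 = 11/5
E[X | Jar K] = (2 + 15 + 4)/3 = 7
E[X] = (2/7)·11/5 + (5/7)·7 = 197/35

197/35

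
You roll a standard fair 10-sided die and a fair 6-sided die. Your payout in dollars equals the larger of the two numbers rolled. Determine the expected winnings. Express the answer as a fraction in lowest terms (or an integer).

Distribution of the larger of the two numbers rolled: 1 w.p. 1/60, 2 w.p. 1/20, 3 w.p. 1/12, 4 w.p. 7/60, 5 w.p. 3/20, 6 w.p. 11/60, …
E[payout] = (1/60)·1 + (1/20)·2 + (1/12)·3 + (7/60)·4 + (3/20)·5 + (11/60)·6 + (1/10)·7 + (1/10)·8 + (1/10)·9 + (1/10)·10 = 73/12

73/12 dollars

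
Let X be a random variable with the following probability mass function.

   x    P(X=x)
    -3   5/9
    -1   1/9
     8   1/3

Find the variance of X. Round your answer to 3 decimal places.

25.654

E[X] = (5/9)·(-3) + (1/9)·(-1) + (1/3)·8 = 8/9
E[X²] = (5/9)·9 + (1/9)·1 + (1/3)·64 = 238/9
Var(X) = 238/9 − (8/9)² = 2078/81 ≈ 25.654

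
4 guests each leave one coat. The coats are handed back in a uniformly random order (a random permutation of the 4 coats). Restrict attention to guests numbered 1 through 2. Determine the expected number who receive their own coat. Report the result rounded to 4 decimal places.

0.5000

Let Xᵢ = 1 if person i gets their own coat. For each i, P(Xᵢ=1) = 1/4.
By linearity of expectation, E[X₁+…+X_2] = 2·(1/4) = 1/2.
≈ 0.5000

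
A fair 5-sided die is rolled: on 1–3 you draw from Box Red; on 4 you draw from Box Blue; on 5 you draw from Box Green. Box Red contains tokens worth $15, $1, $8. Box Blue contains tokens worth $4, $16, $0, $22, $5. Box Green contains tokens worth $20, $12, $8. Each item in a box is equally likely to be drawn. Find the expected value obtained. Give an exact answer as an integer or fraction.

E[X | Box Red] = (15 + 1 + 8)/3 = 8
E[X | Box Blue] = (4 + 16 + 0 + 22 + 5)/5 = 47/5
E[X | Box Green] = (20 + 12 + 8)/3 = 40/3
E[X] = (3/5)·8 + (1/5)·47/5 + (1/5)·40/3 = 701/75

701/75 dollars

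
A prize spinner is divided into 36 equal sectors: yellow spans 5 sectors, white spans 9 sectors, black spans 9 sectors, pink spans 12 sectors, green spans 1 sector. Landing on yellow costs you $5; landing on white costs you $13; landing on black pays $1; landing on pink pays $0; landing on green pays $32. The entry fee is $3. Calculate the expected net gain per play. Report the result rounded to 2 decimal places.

-$5.81

E[payout] = (5/36)·(-5) + (9/36)·(-13) + (9/36)·1 + (12/36)·0 + (1/36)·32 = -101/36
Expected profit = -101/36 − 3 = -209/36 ≈ -$5.81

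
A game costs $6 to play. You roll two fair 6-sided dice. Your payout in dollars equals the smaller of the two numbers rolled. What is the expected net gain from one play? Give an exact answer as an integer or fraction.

-125/36 dollars

Distribution of the smaller of the two numbers rolled: 1 w.p. 11/36, 2 w.p. 1/4, 3 w.p. 7/36, 4 w.p. 5/36, 5 w.p. 1/12, 6 w.p. 1/36
E[payout] = (11/36)·1 + (1/4)·2 + (7/36)·3 + (5/36)·4 + (1/12)·5 + (1/36)·6 = 91/36
Expected profit = 91/36 − 6 = -125/36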